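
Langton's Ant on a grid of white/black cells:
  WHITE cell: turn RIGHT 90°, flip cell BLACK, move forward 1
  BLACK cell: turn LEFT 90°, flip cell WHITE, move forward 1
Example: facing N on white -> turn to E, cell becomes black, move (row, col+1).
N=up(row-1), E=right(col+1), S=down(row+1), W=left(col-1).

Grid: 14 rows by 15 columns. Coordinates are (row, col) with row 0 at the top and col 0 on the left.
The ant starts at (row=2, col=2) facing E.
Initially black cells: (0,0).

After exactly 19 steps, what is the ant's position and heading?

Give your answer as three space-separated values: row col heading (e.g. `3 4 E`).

Step 1: on WHITE (2,2): turn R to S, flip to black, move to (3,2). |black|=2
Step 2: on WHITE (3,2): turn R to W, flip to black, move to (3,1). |black|=3
Step 3: on WHITE (3,1): turn R to N, flip to black, move to (2,1). |black|=4
Step 4: on WHITE (2,1): turn R to E, flip to black, move to (2,2). |black|=5
Step 5: on BLACK (2,2): turn L to N, flip to white, move to (1,2). |black|=4
Step 6: on WHITE (1,2): turn R to E, flip to black, move to (1,3). |black|=5
Step 7: on WHITE (1,3): turn R to S, flip to black, move to (2,3). |black|=6
Step 8: on WHITE (2,3): turn R to W, flip to black, move to (2,2). |black|=7
Step 9: on WHITE (2,2): turn R to N, flip to black, move to (1,2). |black|=8
Step 10: on BLACK (1,2): turn L to W, flip to white, move to (1,1). |black|=7
Step 11: on WHITE (1,1): turn R to N, flip to black, move to (0,1). |black|=8
Step 12: on WHITE (0,1): turn R to E, flip to black, move to (0,2). |black|=9
Step 13: on WHITE (0,2): turn R to S, flip to black, move to (1,2). |black|=10
Step 14: on WHITE (1,2): turn R to W, flip to black, move to (1,1). |black|=11
Step 15: on BLACK (1,1): turn L to S, flip to white, move to (2,1). |black|=10
Step 16: on BLACK (2,1): turn L to E, flip to white, move to (2,2). |black|=9
Step 17: on BLACK (2,2): turn L to N, flip to white, move to (1,2). |black|=8
Step 18: on BLACK (1,2): turn L to W, flip to white, move to (1,1). |black|=7
Step 19: on WHITE (1,1): turn R to N, flip to black, move to (0,1). |black|=8

Answer: 0 1 N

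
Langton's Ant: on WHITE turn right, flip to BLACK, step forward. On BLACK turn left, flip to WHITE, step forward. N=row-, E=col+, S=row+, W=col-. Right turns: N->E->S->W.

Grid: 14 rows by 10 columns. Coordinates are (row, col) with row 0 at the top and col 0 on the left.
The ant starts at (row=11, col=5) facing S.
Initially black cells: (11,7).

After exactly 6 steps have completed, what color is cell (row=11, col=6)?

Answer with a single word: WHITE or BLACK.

Step 1: on WHITE (11,5): turn R to W, flip to black, move to (11,4). |black|=2
Step 2: on WHITE (11,4): turn R to N, flip to black, move to (10,4). |black|=3
Step 3: on WHITE (10,4): turn R to E, flip to black, move to (10,5). |black|=4
Step 4: on WHITE (10,5): turn R to S, flip to black, move to (11,5). |black|=5
Step 5: on BLACK (11,5): turn L to E, flip to white, move to (11,6). |black|=4
Step 6: on WHITE (11,6): turn R to S, flip to black, move to (12,6). |black|=5

Answer: BLACK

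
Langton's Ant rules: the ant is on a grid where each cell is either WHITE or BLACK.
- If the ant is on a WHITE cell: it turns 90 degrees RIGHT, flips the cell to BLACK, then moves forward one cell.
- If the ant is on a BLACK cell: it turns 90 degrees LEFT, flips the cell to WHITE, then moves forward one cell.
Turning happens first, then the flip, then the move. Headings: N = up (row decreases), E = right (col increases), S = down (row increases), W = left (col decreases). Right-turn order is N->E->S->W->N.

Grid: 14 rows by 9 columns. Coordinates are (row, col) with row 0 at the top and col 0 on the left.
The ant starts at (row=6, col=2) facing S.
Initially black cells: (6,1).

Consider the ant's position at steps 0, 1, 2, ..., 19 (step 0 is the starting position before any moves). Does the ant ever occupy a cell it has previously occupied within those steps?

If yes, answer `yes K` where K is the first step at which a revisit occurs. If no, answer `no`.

Answer: yes 5

Derivation:
Step 1: on WHITE (6,2): turn R to W, flip to black, move to (6,1). |black|=2 — new cell
Step 2: on BLACK (6,1): turn L to S, flip to white, move to (7,1). |black|=1 — new cell
Step 3: on WHITE (7,1): turn R to W, flip to black, move to (7,0). |black|=2 — new cell
Step 4: on WHITE (7,0): turn R to N, flip to black, move to (6,0). |black|=3 — new cell
Step 5: on WHITE (6,0): turn R to E, flip to black, move to (6,1). |black|=4 — REVISIT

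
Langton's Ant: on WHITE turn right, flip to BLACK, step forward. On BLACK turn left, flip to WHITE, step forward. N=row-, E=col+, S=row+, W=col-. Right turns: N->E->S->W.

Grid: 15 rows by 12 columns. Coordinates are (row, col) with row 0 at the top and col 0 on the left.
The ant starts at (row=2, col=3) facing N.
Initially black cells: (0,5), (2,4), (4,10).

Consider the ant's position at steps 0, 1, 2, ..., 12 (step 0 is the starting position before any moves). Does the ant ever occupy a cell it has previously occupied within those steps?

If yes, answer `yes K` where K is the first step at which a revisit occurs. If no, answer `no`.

Answer: yes 5

Derivation:
Step 1: on WHITE (2,3): turn R to E, flip to black, move to (2,4). |black|=4 — new cell
Step 2: on BLACK (2,4): turn L to N, flip to white, move to (1,4). |black|=3 — new cell
Step 3: on WHITE (1,4): turn R to E, flip to black, move to (1,5). |black|=4 — new cell
Step 4: on WHITE (1,5): turn R to S, flip to black, move to (2,5). |black|=5 — new cell
Step 5: on WHITE (2,5): turn R to W, flip to black, move to (2,4). |black|=6 — REVISIT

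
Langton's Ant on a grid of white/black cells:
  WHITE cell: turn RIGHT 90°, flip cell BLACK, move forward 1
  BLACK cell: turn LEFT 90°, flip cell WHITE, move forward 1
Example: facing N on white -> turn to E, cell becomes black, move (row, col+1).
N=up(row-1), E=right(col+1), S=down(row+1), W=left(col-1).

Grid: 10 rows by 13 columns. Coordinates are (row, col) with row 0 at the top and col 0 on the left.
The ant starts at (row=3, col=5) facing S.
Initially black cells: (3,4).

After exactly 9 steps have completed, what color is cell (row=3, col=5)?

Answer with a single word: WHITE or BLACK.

Step 1: on WHITE (3,5): turn R to W, flip to black, move to (3,4). |black|=2
Step 2: on BLACK (3,4): turn L to S, flip to white, move to (4,4). |black|=1
Step 3: on WHITE (4,4): turn R to W, flip to black, move to (4,3). |black|=2
Step 4: on WHITE (4,3): turn R to N, flip to black, move to (3,3). |black|=3
Step 5: on WHITE (3,3): turn R to E, flip to black, move to (3,4). |black|=4
Step 6: on WHITE (3,4): turn R to S, flip to black, move to (4,4). |black|=5
Step 7: on BLACK (4,4): turn L to E, flip to white, move to (4,5). |black|=4
Step 8: on WHITE (4,5): turn R to S, flip to black, move to (5,5). |black|=5
Step 9: on WHITE (5,5): turn R to W, flip to black, move to (5,4). |black|=6

Answer: BLACK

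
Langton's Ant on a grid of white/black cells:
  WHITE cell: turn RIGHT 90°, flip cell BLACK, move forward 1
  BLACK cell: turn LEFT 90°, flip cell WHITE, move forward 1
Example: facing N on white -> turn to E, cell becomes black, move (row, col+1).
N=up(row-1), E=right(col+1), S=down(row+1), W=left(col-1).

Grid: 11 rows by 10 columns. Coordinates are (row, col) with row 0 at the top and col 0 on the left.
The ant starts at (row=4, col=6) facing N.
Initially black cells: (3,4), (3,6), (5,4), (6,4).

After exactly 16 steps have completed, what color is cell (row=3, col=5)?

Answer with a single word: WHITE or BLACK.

Step 1: on WHITE (4,6): turn R to E, flip to black, move to (4,7). |black|=5
Step 2: on WHITE (4,7): turn R to S, flip to black, move to (5,7). |black|=6
Step 3: on WHITE (5,7): turn R to W, flip to black, move to (5,6). |black|=7
Step 4: on WHITE (5,6): turn R to N, flip to black, move to (4,6). |black|=8
Step 5: on BLACK (4,6): turn L to W, flip to white, move to (4,5). |black|=7
Step 6: on WHITE (4,5): turn R to N, flip to black, move to (3,5). |black|=8
Step 7: on WHITE (3,5): turn R to E, flip to black, move to (3,6). |black|=9
Step 8: on BLACK (3,6): turn L to N, flip to white, move to (2,6). |black|=8
Step 9: on WHITE (2,6): turn R to E, flip to black, move to (2,7). |black|=9
Step 10: on WHITE (2,7): turn R to S, flip to black, move to (3,7). |black|=10
Step 11: on WHITE (3,7): turn R to W, flip to black, move to (3,6). |black|=11
Step 12: on WHITE (3,6): turn R to N, flip to black, move to (2,6). |black|=12
Step 13: on BLACK (2,6): turn L to W, flip to white, move to (2,5). |black|=11
Step 14: on WHITE (2,5): turn R to N, flip to black, move to (1,5). |black|=12
Step 15: on WHITE (1,5): turn R to E, flip to black, move to (1,6). |black|=13
Step 16: on WHITE (1,6): turn R to S, flip to black, move to (2,6). |black|=14

Answer: BLACK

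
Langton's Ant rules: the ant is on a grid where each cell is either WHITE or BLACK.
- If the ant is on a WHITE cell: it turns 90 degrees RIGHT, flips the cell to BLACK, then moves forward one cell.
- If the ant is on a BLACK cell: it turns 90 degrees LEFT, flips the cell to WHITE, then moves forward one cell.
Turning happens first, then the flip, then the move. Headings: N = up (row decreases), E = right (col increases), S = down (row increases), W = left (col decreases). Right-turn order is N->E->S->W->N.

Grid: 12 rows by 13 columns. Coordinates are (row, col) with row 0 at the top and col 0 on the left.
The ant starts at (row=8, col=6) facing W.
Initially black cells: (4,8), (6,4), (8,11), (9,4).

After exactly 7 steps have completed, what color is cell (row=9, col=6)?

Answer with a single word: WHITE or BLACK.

Step 1: on WHITE (8,6): turn R to N, flip to black, move to (7,6). |black|=5
Step 2: on WHITE (7,6): turn R to E, flip to black, move to (7,7). |black|=6
Step 3: on WHITE (7,7): turn R to S, flip to black, move to (8,7). |black|=7
Step 4: on WHITE (8,7): turn R to W, flip to black, move to (8,6). |black|=8
Step 5: on BLACK (8,6): turn L to S, flip to white, move to (9,6). |black|=7
Step 6: on WHITE (9,6): turn R to W, flip to black, move to (9,5). |black|=8
Step 7: on WHITE (9,5): turn R to N, flip to black, move to (8,5). |black|=9

Answer: BLACK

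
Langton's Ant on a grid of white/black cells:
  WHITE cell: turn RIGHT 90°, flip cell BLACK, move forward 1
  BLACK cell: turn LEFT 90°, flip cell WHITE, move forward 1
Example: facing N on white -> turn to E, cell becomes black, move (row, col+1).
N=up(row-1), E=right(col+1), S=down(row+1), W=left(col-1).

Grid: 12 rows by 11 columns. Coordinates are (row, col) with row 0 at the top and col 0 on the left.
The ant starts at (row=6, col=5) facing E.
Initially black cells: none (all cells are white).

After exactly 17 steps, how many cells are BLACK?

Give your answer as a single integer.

Step 1: on WHITE (6,5): turn R to S, flip to black, move to (7,5). |black|=1
Step 2: on WHITE (7,5): turn R to W, flip to black, move to (7,4). |black|=2
Step 3: on WHITE (7,4): turn R to N, flip to black, move to (6,4). |black|=3
Step 4: on WHITE (6,4): turn R to E, flip to black, move to (6,5). |black|=4
Step 5: on BLACK (6,5): turn L to N, flip to white, move to (5,5). |black|=3
Step 6: on WHITE (5,5): turn R to E, flip to black, move to (5,6). |black|=4
Step 7: on WHITE (5,6): turn R to S, flip to black, move to (6,6). |black|=5
Step 8: on WHITE (6,6): turn R to W, flip to black, move to (6,5). |black|=6
Step 9: on WHITE (6,5): turn R to N, flip to black, move to (5,5). |black|=7
Step 10: on BLACK (5,5): turn L to W, flip to white, move to (5,4). |black|=6
Step 11: on WHITE (5,4): turn R to N, flip to black, move to (4,4). |black|=7
Step 12: on WHITE (4,4): turn R to E, flip to black, move to (4,5). |black|=8
Step 13: on WHITE (4,5): turn R to S, flip to black, move to (5,5). |black|=9
Step 14: on WHITE (5,5): turn R to W, flip to black, move to (5,4). |black|=10
Step 15: on BLACK (5,4): turn L to S, flip to white, move to (6,4). |black|=9
Step 16: on BLACK (6,4): turn L to E, flip to white, move to (6,5). |black|=8
Step 17: on BLACK (6,5): turn L to N, flip to white, move to (5,5). |black|=7

Answer: 7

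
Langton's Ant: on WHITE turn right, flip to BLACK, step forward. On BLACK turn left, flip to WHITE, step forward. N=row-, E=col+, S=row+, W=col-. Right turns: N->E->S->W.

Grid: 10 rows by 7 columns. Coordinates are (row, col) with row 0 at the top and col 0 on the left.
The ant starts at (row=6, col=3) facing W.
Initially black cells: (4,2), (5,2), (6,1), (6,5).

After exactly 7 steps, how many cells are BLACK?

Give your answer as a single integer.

Step 1: on WHITE (6,3): turn R to N, flip to black, move to (5,3). |black|=5
Step 2: on WHITE (5,3): turn R to E, flip to black, move to (5,4). |black|=6
Step 3: on WHITE (5,4): turn R to S, flip to black, move to (6,4). |black|=7
Step 4: on WHITE (6,4): turn R to W, flip to black, move to (6,3). |black|=8
Step 5: on BLACK (6,3): turn L to S, flip to white, move to (7,3). |black|=7
Step 6: on WHITE (7,3): turn R to W, flip to black, move to (7,2). |black|=8
Step 7: on WHITE (7,2): turn R to N, flip to black, move to (6,2). |black|=9

Answer: 9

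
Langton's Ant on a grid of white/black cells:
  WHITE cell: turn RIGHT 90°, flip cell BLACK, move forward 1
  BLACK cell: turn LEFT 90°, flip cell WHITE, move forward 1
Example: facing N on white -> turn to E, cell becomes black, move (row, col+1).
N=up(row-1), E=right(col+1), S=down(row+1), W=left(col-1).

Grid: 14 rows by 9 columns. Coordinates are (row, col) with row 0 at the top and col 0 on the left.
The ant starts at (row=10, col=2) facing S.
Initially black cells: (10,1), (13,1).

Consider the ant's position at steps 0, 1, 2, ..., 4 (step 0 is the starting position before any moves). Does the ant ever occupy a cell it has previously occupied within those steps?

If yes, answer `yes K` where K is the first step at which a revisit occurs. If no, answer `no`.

Step 1: on WHITE (10,2): turn R to W, flip to black, move to (10,1). |black|=3 — new cell
Step 2: on BLACK (10,1): turn L to S, flip to white, move to (11,1). |black|=2 — new cell
Step 3: on WHITE (11,1): turn R to W, flip to black, move to (11,0). |black|=3 — new cell
Step 4: on WHITE (11,0): turn R to N, flip to black, move to (10,0). |black|=4 — new cell
No revisit within 4 steps.

Answer: no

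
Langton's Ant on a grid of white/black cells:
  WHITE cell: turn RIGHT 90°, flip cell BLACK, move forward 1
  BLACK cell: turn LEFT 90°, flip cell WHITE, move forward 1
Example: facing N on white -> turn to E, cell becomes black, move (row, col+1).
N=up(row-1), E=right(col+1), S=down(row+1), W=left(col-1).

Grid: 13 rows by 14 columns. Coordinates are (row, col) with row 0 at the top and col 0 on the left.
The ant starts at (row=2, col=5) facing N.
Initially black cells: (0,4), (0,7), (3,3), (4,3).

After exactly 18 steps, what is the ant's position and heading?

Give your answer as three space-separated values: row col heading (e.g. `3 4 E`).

Answer: 3 4 N

Derivation:
Step 1: on WHITE (2,5): turn R to E, flip to black, move to (2,6). |black|=5
Step 2: on WHITE (2,6): turn R to S, flip to black, move to (3,6). |black|=6
Step 3: on WHITE (3,6): turn R to W, flip to black, move to (3,5). |black|=7
Step 4: on WHITE (3,5): turn R to N, flip to black, move to (2,5). |black|=8
Step 5: on BLACK (2,5): turn L to W, flip to white, move to (2,4). |black|=7
Step 6: on WHITE (2,4): turn R to N, flip to black, move to (1,4). |black|=8
Step 7: on WHITE (1,4): turn R to E, flip to black, move to (1,5). |black|=9
Step 8: on WHITE (1,5): turn R to S, flip to black, move to (2,5). |black|=10
Step 9: on WHITE (2,5): turn R to W, flip to black, move to (2,4). |black|=11
Step 10: on BLACK (2,4): turn L to S, flip to white, move to (3,4). |black|=10
Step 11: on WHITE (3,4): turn R to W, flip to black, move to (3,3). |black|=11
Step 12: on BLACK (3,3): turn L to S, flip to white, move to (4,3). |black|=10
Step 13: on BLACK (4,3): turn L to E, flip to white, move to (4,4). |black|=9
Step 14: on WHITE (4,4): turn R to S, flip to black, move to (5,4). |black|=10
Step 15: on WHITE (5,4): turn R to W, flip to black, move to (5,3). |black|=11
Step 16: on WHITE (5,3): turn R to N, flip to black, move to (4,3). |black|=12
Step 17: on WHITE (4,3): turn R to E, flip to black, move to (4,4). |black|=13
Step 18: on BLACK (4,4): turn L to N, flip to white, move to (3,4). |black|=12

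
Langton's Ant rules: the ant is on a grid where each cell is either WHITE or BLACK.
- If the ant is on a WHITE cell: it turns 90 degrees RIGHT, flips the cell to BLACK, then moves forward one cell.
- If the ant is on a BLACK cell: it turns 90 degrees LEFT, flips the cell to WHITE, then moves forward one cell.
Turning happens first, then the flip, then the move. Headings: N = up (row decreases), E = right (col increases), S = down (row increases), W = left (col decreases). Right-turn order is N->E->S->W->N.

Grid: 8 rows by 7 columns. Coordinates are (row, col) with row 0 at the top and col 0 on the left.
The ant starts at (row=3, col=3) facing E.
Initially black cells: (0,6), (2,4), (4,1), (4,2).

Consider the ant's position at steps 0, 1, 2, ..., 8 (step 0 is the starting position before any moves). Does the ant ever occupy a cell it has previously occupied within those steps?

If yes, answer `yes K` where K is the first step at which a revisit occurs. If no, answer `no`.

Step 1: on WHITE (3,3): turn R to S, flip to black, move to (4,3). |black|=5 — new cell
Step 2: on WHITE (4,3): turn R to W, flip to black, move to (4,2). |black|=6 — new cell
Step 3: on BLACK (4,2): turn L to S, flip to white, move to (5,2). |black|=5 — new cell
Step 4: on WHITE (5,2): turn R to W, flip to black, move to (5,1). |black|=6 — new cell
Step 5: on WHITE (5,1): turn R to N, flip to black, move to (4,1). |black|=7 — new cell
Step 6: on BLACK (4,1): turn L to W, flip to white, move to (4,0). |black|=6 — new cell
Step 7: on WHITE (4,0): turn R to N, flip to black, move to (3,0). |black|=7 — new cell
Step 8: on WHITE (3,0): turn R to E, flip to black, move to (3,1). |black|=8 — new cell
No revisit within 8 steps.

Answer: no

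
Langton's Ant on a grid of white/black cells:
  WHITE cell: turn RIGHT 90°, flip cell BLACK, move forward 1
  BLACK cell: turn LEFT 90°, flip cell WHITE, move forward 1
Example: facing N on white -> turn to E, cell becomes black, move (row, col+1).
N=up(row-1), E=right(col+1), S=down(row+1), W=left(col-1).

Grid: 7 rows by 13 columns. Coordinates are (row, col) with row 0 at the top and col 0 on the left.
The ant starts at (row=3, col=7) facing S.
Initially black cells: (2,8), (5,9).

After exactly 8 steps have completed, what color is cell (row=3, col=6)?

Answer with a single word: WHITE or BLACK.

Step 1: on WHITE (3,7): turn R to W, flip to black, move to (3,6). |black|=3
Step 2: on WHITE (3,6): turn R to N, flip to black, move to (2,6). |black|=4
Step 3: on WHITE (2,6): turn R to E, flip to black, move to (2,7). |black|=5
Step 4: on WHITE (2,7): turn R to S, flip to black, move to (3,7). |black|=6
Step 5: on BLACK (3,7): turn L to E, flip to white, move to (3,8). |black|=5
Step 6: on WHITE (3,8): turn R to S, flip to black, move to (4,8). |black|=6
Step 7: on WHITE (4,8): turn R to W, flip to black, move to (4,7). |black|=7
Step 8: on WHITE (4,7): turn R to N, flip to black, move to (3,7). |black|=8

Answer: BLACK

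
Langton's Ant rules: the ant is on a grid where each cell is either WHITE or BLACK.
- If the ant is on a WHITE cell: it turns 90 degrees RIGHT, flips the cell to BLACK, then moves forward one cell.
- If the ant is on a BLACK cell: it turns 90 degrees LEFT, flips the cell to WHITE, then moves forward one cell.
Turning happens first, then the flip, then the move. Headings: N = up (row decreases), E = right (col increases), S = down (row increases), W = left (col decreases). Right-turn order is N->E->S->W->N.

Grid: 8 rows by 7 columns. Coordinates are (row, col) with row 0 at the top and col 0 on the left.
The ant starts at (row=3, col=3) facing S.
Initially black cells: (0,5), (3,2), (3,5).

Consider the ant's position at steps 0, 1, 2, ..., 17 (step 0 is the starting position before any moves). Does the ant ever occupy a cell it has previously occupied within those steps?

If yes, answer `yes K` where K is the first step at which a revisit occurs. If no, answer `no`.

Step 1: on WHITE (3,3): turn R to W, flip to black, move to (3,2). |black|=4 — new cell
Step 2: on BLACK (3,2): turn L to S, flip to white, move to (4,2). |black|=3 — new cell
Step 3: on WHITE (4,2): turn R to W, flip to black, move to (4,1). |black|=4 — new cell
Step 4: on WHITE (4,1): turn R to N, flip to black, move to (3,1). |black|=5 — new cell
Step 5: on WHITE (3,1): turn R to E, flip to black, move to (3,2). |black|=6 — REVISIT

Answer: yes 5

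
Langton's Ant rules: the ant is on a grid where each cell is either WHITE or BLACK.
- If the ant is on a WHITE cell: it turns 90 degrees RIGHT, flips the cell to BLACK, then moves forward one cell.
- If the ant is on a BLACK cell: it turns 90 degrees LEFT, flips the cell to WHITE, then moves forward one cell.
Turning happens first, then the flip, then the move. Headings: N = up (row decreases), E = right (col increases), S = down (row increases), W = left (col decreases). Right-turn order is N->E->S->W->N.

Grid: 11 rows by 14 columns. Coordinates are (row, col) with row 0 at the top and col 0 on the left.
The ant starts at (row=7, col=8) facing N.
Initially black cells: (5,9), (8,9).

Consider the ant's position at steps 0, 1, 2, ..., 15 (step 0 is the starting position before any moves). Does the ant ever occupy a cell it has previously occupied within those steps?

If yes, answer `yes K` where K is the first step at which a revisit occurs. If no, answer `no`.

Answer: yes 6

Derivation:
Step 1: on WHITE (7,8): turn R to E, flip to black, move to (7,9). |black|=3 — new cell
Step 2: on WHITE (7,9): turn R to S, flip to black, move to (8,9). |black|=4 — new cell
Step 3: on BLACK (8,9): turn L to E, flip to white, move to (8,10). |black|=3 — new cell
Step 4: on WHITE (8,10): turn R to S, flip to black, move to (9,10). |black|=4 — new cell
Step 5: on WHITE (9,10): turn R to W, flip to black, move to (9,9). |black|=5 — new cell
Step 6: on WHITE (9,9): turn R to N, flip to black, move to (8,9). |black|=6 — REVISIT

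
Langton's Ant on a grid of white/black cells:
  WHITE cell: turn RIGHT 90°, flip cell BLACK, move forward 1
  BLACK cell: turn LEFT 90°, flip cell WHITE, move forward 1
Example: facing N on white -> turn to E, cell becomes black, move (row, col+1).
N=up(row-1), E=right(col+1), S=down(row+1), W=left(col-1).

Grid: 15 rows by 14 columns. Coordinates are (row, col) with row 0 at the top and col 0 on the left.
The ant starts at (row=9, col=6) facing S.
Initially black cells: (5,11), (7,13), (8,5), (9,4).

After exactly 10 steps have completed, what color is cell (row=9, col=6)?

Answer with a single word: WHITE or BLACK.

Answer: BLACK

Derivation:
Step 1: on WHITE (9,6): turn R to W, flip to black, move to (9,5). |black|=5
Step 2: on WHITE (9,5): turn R to N, flip to black, move to (8,5). |black|=6
Step 3: on BLACK (8,5): turn L to W, flip to white, move to (8,4). |black|=5
Step 4: on WHITE (8,4): turn R to N, flip to black, move to (7,4). |black|=6
Step 5: on WHITE (7,4): turn R to E, flip to black, move to (7,5). |black|=7
Step 6: on WHITE (7,5): turn R to S, flip to black, move to (8,5). |black|=8
Step 7: on WHITE (8,5): turn R to W, flip to black, move to (8,4). |black|=9
Step 8: on BLACK (8,4): turn L to S, flip to white, move to (9,4). |black|=8
Step 9: on BLACK (9,4): turn L to E, flip to white, move to (9,5). |black|=7
Step 10: on BLACK (9,5): turn L to N, flip to white, move to (8,5). |black|=6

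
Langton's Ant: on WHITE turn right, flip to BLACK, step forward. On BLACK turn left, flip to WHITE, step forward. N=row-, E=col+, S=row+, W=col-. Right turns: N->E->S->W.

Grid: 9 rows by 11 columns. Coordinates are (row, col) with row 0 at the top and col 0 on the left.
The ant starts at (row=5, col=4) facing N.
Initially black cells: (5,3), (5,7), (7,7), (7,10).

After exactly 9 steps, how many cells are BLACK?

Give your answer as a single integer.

Answer: 9

Derivation:
Step 1: on WHITE (5,4): turn R to E, flip to black, move to (5,5). |black|=5
Step 2: on WHITE (5,5): turn R to S, flip to black, move to (6,5). |black|=6
Step 3: on WHITE (6,5): turn R to W, flip to black, move to (6,4). |black|=7
Step 4: on WHITE (6,4): turn R to N, flip to black, move to (5,4). |black|=8
Step 5: on BLACK (5,4): turn L to W, flip to white, move to (5,3). |black|=7
Step 6: on BLACK (5,3): turn L to S, flip to white, move to (6,3). |black|=6
Step 7: on WHITE (6,3): turn R to W, flip to black, move to (6,2). |black|=7
Step 8: on WHITE (6,2): turn R to N, flip to black, move to (5,2). |black|=8
Step 9: on WHITE (5,2): turn R to E, flip to black, move to (5,3). |black|=9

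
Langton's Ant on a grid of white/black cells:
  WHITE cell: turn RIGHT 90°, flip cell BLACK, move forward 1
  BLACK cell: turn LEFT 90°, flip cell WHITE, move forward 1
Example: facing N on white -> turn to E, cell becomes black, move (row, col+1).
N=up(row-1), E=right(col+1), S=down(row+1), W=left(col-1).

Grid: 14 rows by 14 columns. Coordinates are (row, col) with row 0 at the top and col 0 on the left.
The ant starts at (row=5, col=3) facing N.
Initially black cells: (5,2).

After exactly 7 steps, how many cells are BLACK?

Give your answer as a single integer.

Step 1: on WHITE (5,3): turn R to E, flip to black, move to (5,4). |black|=2
Step 2: on WHITE (5,4): turn R to S, flip to black, move to (6,4). |black|=3
Step 3: on WHITE (6,4): turn R to W, flip to black, move to (6,3). |black|=4
Step 4: on WHITE (6,3): turn R to N, flip to black, move to (5,3). |black|=5
Step 5: on BLACK (5,3): turn L to W, flip to white, move to (5,2). |black|=4
Step 6: on BLACK (5,2): turn L to S, flip to white, move to (6,2). |black|=3
Step 7: on WHITE (6,2): turn R to W, flip to black, move to (6,1). |black|=4

Answer: 4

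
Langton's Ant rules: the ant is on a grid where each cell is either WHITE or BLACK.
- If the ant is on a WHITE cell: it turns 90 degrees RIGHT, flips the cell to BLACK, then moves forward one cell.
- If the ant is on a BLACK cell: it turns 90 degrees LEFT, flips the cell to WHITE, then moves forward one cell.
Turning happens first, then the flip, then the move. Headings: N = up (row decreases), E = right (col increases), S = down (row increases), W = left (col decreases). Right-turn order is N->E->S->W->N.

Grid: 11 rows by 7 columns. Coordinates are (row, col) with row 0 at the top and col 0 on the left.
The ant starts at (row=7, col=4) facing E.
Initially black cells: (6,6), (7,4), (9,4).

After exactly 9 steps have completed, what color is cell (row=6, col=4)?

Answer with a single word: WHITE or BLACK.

Answer: WHITE

Derivation:
Step 1: on BLACK (7,4): turn L to N, flip to white, move to (6,4). |black|=2
Step 2: on WHITE (6,4): turn R to E, flip to black, move to (6,5). |black|=3
Step 3: on WHITE (6,5): turn R to S, flip to black, move to (7,5). |black|=4
Step 4: on WHITE (7,5): turn R to W, flip to black, move to (7,4). |black|=5
Step 5: on WHITE (7,4): turn R to N, flip to black, move to (6,4). |black|=6
Step 6: on BLACK (6,4): turn L to W, flip to white, move to (6,3). |black|=5
Step 7: on WHITE (6,3): turn R to N, flip to black, move to (5,3). |black|=6
Step 8: on WHITE (5,3): turn R to E, flip to black, move to (5,4). |black|=7
Step 9: on WHITE (5,4): turn R to S, flip to black, move to (6,4). |black|=8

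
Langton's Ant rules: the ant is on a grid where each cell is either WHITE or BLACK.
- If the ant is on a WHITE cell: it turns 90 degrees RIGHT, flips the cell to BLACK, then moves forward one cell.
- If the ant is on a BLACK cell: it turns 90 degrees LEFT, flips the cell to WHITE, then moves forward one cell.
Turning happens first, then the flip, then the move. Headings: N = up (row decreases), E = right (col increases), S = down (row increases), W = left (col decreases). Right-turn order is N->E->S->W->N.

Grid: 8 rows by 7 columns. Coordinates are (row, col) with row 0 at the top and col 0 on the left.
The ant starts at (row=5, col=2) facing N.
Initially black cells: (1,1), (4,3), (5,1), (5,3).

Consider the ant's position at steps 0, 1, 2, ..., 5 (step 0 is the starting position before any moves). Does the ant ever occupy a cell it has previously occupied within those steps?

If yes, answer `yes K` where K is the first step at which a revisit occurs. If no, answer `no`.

Step 1: on WHITE (5,2): turn R to E, flip to black, move to (5,3). |black|=5 — new cell
Step 2: on BLACK (5,3): turn L to N, flip to white, move to (4,3). |black|=4 — new cell
Step 3: on BLACK (4,3): turn L to W, flip to white, move to (4,2). |black|=3 — new cell
Step 4: on WHITE (4,2): turn R to N, flip to black, move to (3,2). |black|=4 — new cell
Step 5: on WHITE (3,2): turn R to E, flip to black, move to (3,3). |black|=5 — new cell
No revisit within 5 steps.

Answer: no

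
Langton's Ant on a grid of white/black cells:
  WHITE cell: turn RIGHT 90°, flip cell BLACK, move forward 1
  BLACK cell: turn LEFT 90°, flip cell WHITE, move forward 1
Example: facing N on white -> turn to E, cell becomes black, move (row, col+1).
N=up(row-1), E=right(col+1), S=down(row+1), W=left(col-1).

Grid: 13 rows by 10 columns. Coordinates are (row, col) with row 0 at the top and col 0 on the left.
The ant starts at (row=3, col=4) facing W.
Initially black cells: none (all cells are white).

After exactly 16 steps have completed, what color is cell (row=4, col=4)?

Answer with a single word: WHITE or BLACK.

Answer: BLACK

Derivation:
Step 1: on WHITE (3,4): turn R to N, flip to black, move to (2,4). |black|=1
Step 2: on WHITE (2,4): turn R to E, flip to black, move to (2,5). |black|=2
Step 3: on WHITE (2,5): turn R to S, flip to black, move to (3,5). |black|=3
Step 4: on WHITE (3,5): turn R to W, flip to black, move to (3,4). |black|=4
Step 5: on BLACK (3,4): turn L to S, flip to white, move to (4,4). |black|=3
Step 6: on WHITE (4,4): turn R to W, flip to black, move to (4,3). |black|=4
Step 7: on WHITE (4,3): turn R to N, flip to black, move to (3,3). |black|=5
Step 8: on WHITE (3,3): turn R to E, flip to black, move to (3,4). |black|=6
Step 9: on WHITE (3,4): turn R to S, flip to black, move to (4,4). |black|=7
Step 10: on BLACK (4,4): turn L to E, flip to white, move to (4,5). |black|=6
Step 11: on WHITE (4,5): turn R to S, flip to black, move to (5,5). |black|=7
Step 12: on WHITE (5,5): turn R to W, flip to black, move to (5,4). |black|=8
Step 13: on WHITE (5,4): turn R to N, flip to black, move to (4,4). |black|=9
Step 14: on WHITE (4,4): turn R to E, flip to black, move to (4,5). |black|=10
Step 15: on BLACK (4,5): turn L to N, flip to white, move to (3,5). |black|=9
Step 16: on BLACK (3,5): turn L to W, flip to white, move to (3,4). |black|=8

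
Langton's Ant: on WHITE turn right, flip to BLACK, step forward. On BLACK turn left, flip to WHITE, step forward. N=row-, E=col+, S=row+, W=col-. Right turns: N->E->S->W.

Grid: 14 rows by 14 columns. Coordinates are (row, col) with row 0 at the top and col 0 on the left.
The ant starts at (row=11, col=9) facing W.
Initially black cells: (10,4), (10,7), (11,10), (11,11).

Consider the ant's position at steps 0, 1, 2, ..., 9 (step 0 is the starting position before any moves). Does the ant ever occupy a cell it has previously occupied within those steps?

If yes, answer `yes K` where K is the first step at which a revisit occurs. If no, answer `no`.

Answer: yes 8

Derivation:
Step 1: on WHITE (11,9): turn R to N, flip to black, move to (10,9). |black|=5 — new cell
Step 2: on WHITE (10,9): turn R to E, flip to black, move to (10,10). |black|=6 — new cell
Step 3: on WHITE (10,10): turn R to S, flip to black, move to (11,10). |black|=7 — new cell
Step 4: on BLACK (11,10): turn L to E, flip to white, move to (11,11). |black|=6 — new cell
Step 5: on BLACK (11,11): turn L to N, flip to white, move to (10,11). |black|=5 — new cell
Step 6: on WHITE (10,11): turn R to E, flip to black, move to (10,12). |black|=6 — new cell
Step 7: on WHITE (10,12): turn R to S, flip to black, move to (11,12). |black|=7 — new cell
Step 8: on WHITE (11,12): turn R to W, flip to black, move to (11,11). |black|=8 — REVISIT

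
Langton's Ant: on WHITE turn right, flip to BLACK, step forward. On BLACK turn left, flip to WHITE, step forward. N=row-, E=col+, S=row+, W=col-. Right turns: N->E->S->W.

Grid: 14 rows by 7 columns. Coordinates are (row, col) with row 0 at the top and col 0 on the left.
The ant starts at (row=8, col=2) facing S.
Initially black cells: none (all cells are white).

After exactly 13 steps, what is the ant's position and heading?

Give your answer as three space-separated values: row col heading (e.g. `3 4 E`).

Step 1: on WHITE (8,2): turn R to W, flip to black, move to (8,1). |black|=1
Step 2: on WHITE (8,1): turn R to N, flip to black, move to (7,1). |black|=2
Step 3: on WHITE (7,1): turn R to E, flip to black, move to (7,2). |black|=3
Step 4: on WHITE (7,2): turn R to S, flip to black, move to (8,2). |black|=4
Step 5: on BLACK (8,2): turn L to E, flip to white, move to (8,3). |black|=3
Step 6: on WHITE (8,3): turn R to S, flip to black, move to (9,3). |black|=4
Step 7: on WHITE (9,3): turn R to W, flip to black, move to (9,2). |black|=5
Step 8: on WHITE (9,2): turn R to N, flip to black, move to (8,2). |black|=6
Step 9: on WHITE (8,2): turn R to E, flip to black, move to (8,3). |black|=7
Step 10: on BLACK (8,3): turn L to N, flip to white, move to (7,3). |black|=6
Step 11: on WHITE (7,3): turn R to E, flip to black, move to (7,4). |black|=7
Step 12: on WHITE (7,4): turn R to S, flip to black, move to (8,4). |black|=8
Step 13: on WHITE (8,4): turn R to W, flip to black, move to (8,3). |black|=9

Answer: 8 3 W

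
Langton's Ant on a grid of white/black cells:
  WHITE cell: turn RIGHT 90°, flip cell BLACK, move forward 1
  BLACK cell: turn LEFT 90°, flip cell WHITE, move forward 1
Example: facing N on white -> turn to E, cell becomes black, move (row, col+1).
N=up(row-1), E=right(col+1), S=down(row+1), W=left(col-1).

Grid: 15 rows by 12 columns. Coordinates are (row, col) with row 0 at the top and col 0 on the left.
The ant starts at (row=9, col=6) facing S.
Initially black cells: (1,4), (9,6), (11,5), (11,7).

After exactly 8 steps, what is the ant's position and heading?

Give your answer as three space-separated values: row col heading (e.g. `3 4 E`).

Answer: 9 8 S

Derivation:
Step 1: on BLACK (9,6): turn L to E, flip to white, move to (9,7). |black|=3
Step 2: on WHITE (9,7): turn R to S, flip to black, move to (10,7). |black|=4
Step 3: on WHITE (10,7): turn R to W, flip to black, move to (10,6). |black|=5
Step 4: on WHITE (10,6): turn R to N, flip to black, move to (9,6). |black|=6
Step 5: on WHITE (9,6): turn R to E, flip to black, move to (9,7). |black|=7
Step 6: on BLACK (9,7): turn L to N, flip to white, move to (8,7). |black|=6
Step 7: on WHITE (8,7): turn R to E, flip to black, move to (8,8). |black|=7
Step 8: on WHITE (8,8): turn R to S, flip to black, move to (9,8). |black|=8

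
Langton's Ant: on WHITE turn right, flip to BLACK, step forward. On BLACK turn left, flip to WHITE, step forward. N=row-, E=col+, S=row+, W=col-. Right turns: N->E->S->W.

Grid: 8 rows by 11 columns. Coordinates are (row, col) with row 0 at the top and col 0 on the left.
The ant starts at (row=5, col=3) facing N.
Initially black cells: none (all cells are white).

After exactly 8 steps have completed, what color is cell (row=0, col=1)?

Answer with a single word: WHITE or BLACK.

Step 1: on WHITE (5,3): turn R to E, flip to black, move to (5,4). |black|=1
Step 2: on WHITE (5,4): turn R to S, flip to black, move to (6,4). |black|=2
Step 3: on WHITE (6,4): turn R to W, flip to black, move to (6,3). |black|=3
Step 4: on WHITE (6,3): turn R to N, flip to black, move to (5,3). |black|=4
Step 5: on BLACK (5,3): turn L to W, flip to white, move to (5,2). |black|=3
Step 6: on WHITE (5,2): turn R to N, flip to black, move to (4,2). |black|=4
Step 7: on WHITE (4,2): turn R to E, flip to black, move to (4,3). |black|=5
Step 8: on WHITE (4,3): turn R to S, flip to black, move to (5,3). |black|=6

Answer: WHITE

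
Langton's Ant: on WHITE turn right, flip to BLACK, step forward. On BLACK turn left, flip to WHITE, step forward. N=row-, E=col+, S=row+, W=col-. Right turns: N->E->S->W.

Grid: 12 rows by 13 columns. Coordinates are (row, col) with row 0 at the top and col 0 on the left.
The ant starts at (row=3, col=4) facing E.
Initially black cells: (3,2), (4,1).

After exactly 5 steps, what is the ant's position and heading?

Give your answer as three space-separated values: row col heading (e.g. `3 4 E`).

Step 1: on WHITE (3,4): turn R to S, flip to black, move to (4,4). |black|=3
Step 2: on WHITE (4,4): turn R to W, flip to black, move to (4,3). |black|=4
Step 3: on WHITE (4,3): turn R to N, flip to black, move to (3,3). |black|=5
Step 4: on WHITE (3,3): turn R to E, flip to black, move to (3,4). |black|=6
Step 5: on BLACK (3,4): turn L to N, flip to white, move to (2,4). |black|=5

Answer: 2 4 N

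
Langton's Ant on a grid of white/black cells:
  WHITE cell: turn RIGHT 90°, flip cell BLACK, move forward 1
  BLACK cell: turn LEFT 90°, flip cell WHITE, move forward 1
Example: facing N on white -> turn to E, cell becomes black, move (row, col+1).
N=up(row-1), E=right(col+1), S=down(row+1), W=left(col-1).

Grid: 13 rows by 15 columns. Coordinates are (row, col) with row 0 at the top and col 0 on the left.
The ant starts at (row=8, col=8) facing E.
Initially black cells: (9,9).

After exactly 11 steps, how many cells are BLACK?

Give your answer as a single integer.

Answer: 8

Derivation:
Step 1: on WHITE (8,8): turn R to S, flip to black, move to (9,8). |black|=2
Step 2: on WHITE (9,8): turn R to W, flip to black, move to (9,7). |black|=3
Step 3: on WHITE (9,7): turn R to N, flip to black, move to (8,7). |black|=4
Step 4: on WHITE (8,7): turn R to E, flip to black, move to (8,8). |black|=5
Step 5: on BLACK (8,8): turn L to N, flip to white, move to (7,8). |black|=4
Step 6: on WHITE (7,8): turn R to E, flip to black, move to (7,9). |black|=5
Step 7: on WHITE (7,9): turn R to S, flip to black, move to (8,9). |black|=6
Step 8: on WHITE (8,9): turn R to W, flip to black, move to (8,8). |black|=7
Step 9: on WHITE (8,8): turn R to N, flip to black, move to (7,8). |black|=8
Step 10: on BLACK (7,8): turn L to W, flip to white, move to (7,7). |black|=7
Step 11: on WHITE (7,7): turn R to N, flip to black, move to (6,7). |black|=8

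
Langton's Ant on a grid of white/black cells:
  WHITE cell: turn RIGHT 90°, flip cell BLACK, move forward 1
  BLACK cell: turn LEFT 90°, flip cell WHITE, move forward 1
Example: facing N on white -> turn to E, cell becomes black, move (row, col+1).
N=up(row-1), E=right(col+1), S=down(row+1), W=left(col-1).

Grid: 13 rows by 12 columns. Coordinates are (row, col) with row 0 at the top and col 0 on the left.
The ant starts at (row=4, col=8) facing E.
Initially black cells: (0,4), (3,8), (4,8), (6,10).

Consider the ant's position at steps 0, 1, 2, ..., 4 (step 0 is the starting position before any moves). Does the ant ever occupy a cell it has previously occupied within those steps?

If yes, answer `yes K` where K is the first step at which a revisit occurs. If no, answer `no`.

Answer: no

Derivation:
Step 1: on BLACK (4,8): turn L to N, flip to white, move to (3,8). |black|=3 — new cell
Step 2: on BLACK (3,8): turn L to W, flip to white, move to (3,7). |black|=2 — new cell
Step 3: on WHITE (3,7): turn R to N, flip to black, move to (2,7). |black|=3 — new cell
Step 4: on WHITE (2,7): turn R to E, flip to black, move to (2,8). |black|=4 — new cell
No revisit within 4 steps.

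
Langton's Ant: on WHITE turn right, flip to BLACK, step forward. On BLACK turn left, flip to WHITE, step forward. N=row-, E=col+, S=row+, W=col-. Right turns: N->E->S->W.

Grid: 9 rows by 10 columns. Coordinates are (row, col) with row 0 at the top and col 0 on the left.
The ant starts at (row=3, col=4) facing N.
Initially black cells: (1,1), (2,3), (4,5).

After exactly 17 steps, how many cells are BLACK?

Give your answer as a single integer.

Answer: 8

Derivation:
Step 1: on WHITE (3,4): turn R to E, flip to black, move to (3,5). |black|=4
Step 2: on WHITE (3,5): turn R to S, flip to black, move to (4,5). |black|=5
Step 3: on BLACK (4,5): turn L to E, flip to white, move to (4,6). |black|=4
Step 4: on WHITE (4,6): turn R to S, flip to black, move to (5,6). |black|=5
Step 5: on WHITE (5,6): turn R to W, flip to black, move to (5,5). |black|=6
Step 6: on WHITE (5,5): turn R to N, flip to black, move to (4,5). |black|=7
Step 7: on WHITE (4,5): turn R to E, flip to black, move to (4,6). |black|=8
Step 8: on BLACK (4,6): turn L to N, flip to white, move to (3,6). |black|=7
Step 9: on WHITE (3,6): turn R to E, flip to black, move to (3,7). |black|=8
Step 10: on WHITE (3,7): turn R to S, flip to black, move to (4,7). |black|=9
Step 11: on WHITE (4,7): turn R to W, flip to black, move to (4,6). |black|=10
Step 12: on WHITE (4,6): turn R to N, flip to black, move to (3,6). |black|=11
Step 13: on BLACK (3,6): turn L to W, flip to white, move to (3,5). |black|=10
Step 14: on BLACK (3,5): turn L to S, flip to white, move to (4,5). |black|=9
Step 15: on BLACK (4,5): turn L to E, flip to white, move to (4,6). |black|=8
Step 16: on BLACK (4,6): turn L to N, flip to white, move to (3,6). |black|=7
Step 17: on WHITE (3,6): turn R to E, flip to black, move to (3,7). |black|=8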